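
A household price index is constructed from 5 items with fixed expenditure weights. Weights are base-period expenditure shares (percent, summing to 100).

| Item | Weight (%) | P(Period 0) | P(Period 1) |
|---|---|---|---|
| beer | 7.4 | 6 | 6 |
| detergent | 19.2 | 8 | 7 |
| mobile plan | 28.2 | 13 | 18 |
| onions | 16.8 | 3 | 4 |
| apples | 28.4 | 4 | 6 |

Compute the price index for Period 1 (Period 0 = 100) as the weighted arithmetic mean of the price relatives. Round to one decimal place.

128.2

beer: 7.4 × (6/6) = 7.4 × 1.000000 = 7.4000
detergent: 19.2 × (7/8) = 19.2 × 0.875000 = 16.8000
mobile plan: 28.2 × (18/13) = 28.2 × 1.384615 = 39.0462
onions: 16.8 × (4/3) = 16.8 × 1.333333 = 22.4000
apples: 28.4 × (6/4) = 28.4 × 1.500000 = 42.6000
Index = Σ wᵢ·(p₁ᵢ/p₀ᵢ) = 7.4000 + 16.8000 + 39.0462 + 22.4000 + 42.6000 = 128.2462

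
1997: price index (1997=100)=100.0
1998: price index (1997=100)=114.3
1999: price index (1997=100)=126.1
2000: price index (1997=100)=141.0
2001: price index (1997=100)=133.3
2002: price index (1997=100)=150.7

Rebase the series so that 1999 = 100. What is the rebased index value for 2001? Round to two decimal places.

Rebased(2001) = 133.3 / 126.1 × 100 = 105.7098

105.71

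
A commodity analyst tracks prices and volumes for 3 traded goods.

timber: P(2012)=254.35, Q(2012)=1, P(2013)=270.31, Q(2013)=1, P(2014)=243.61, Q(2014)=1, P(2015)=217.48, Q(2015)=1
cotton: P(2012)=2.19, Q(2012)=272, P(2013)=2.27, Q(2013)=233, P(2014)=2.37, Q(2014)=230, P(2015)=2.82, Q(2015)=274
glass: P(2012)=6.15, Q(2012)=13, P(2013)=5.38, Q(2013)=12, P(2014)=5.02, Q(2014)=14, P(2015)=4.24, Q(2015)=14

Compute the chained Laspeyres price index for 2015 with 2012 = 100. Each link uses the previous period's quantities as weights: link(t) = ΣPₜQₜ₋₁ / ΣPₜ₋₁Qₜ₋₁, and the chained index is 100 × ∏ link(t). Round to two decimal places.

109.95

Link 2012→2013:
ΣP(2013)Q(2012) = 270.31×1 + 2.27×272 + 5.38×13 = 270.31 + 617.44 + 69.94 = 957.69
ΣP(2012)Q(2012) = 254.35×1 + 2.19×272 + 6.15×13 = 254.35 + 595.68 + 79.95 = 929.98
link = 957.69/929.98 = 1.029796
Link 2013→2014:
ΣP(2014)Q(2013) = 243.61×1 + 2.37×233 + 5.02×12 = 243.61 + 552.21 + 60.24 = 856.06
ΣP(2013)Q(2013) = 270.31×1 + 2.27×233 + 5.38×12 = 270.31 + 528.91 + 64.56 = 863.78
link = 856.06/863.78 = 0.991063
Link 2014→2015:
ΣP(2015)Q(2014) = 217.48×1 + 2.82×230 + 4.24×14 = 217.48 + 648.6 + 59.36 = 925.44
ΣP(2014)Q(2014) = 243.61×1 + 2.37×230 + 5.02×14 = 243.61 + 545.1 + 70.28 = 858.99
link = 925.44/858.99 = 1.077358
Chained index = 100 × 1.029796 × 0.991063 × 1.077358 = 109.9544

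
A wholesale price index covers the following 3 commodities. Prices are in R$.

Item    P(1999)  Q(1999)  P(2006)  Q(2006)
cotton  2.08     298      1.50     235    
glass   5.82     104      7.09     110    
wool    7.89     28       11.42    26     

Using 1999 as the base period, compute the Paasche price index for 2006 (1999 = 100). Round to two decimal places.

Paasche price index uses current-period quantities as weights.
ΣP(2006)·Q(2006) = 1.50×235 + 7.09×110 + 11.42×26 = 352.5 + 779.9 + 296.92 = 1429.32
ΣP(1999)·Q(2006) = 2.08×235 + 5.82×110 + 7.89×26 = 488.8 + 640.2 + 205.14 = 1334.14
Index = 1429.32 / 1334.14 × 100 = 107.1342

107.13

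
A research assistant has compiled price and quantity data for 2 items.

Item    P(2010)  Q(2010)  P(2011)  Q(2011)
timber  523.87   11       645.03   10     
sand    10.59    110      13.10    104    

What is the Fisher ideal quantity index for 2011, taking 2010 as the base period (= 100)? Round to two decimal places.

Laspeyres component (base-period weights):
ΣP(2010)Q(2011) = 523.87×10 + 10.59×104 = 5238.7 + 1101.36 = 6340.06
ΣP(2010)Q(2010) = 523.87×11 + 10.59×110 = 5762.57 + 1164.9 = 6927.47
L = 6340.06 / 6927.47 × 100 = 91.5206
Paasche component (current-period weights):
ΣP(2011)Q(2011) = 645.03×10 + 13.10×104 = 6450.3 + 1362.4 = 7812.7
ΣP(2011)Q(2010) = 645.03×11 + 13.10×110 = 7095.33 + 1441 = 8536.33
P = 7812.7 / 8536.33 × 100 = 91.5229
Fisher = √(L × P) = √(91.5206 × 91.5229) = 91.5218

91.52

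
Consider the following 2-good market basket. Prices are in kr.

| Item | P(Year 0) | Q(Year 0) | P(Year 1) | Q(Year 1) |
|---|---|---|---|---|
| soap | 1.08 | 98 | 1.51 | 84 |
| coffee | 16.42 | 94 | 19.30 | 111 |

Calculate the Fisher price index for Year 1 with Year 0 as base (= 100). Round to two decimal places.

Laspeyres component (base-period weights):
ΣP(Year 1)Q(Year 0) = 1.51×98 + 19.30×94 = 147.98 + 1814.2 = 1962.18
ΣP(Year 0)Q(Year 0) = 1.08×98 + 16.42×94 = 105.84 + 1543.48 = 1649.32
L = 1962.18 / 1649.32 × 100 = 118.9690
Paasche component (current-period weights):
ΣP(Year 1)Q(Year 1) = 1.51×84 + 19.30×111 = 126.84 + 2142.3 = 2269.14
ΣP(Year 0)Q(Year 1) = 1.08×84 + 16.42×111 = 90.72 + 1822.62 = 1913.34
P = 2269.14 / 1913.34 × 100 = 118.5958
Fisher = √(L × P) = √(118.9690 × 118.5958) = 118.7822

118.78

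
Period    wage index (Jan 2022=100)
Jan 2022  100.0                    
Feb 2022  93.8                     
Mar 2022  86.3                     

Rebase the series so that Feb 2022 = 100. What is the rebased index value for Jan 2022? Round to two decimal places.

Rebased(Jan 2022) = 100.0 / 93.8 × 100 = 106.6098

106.61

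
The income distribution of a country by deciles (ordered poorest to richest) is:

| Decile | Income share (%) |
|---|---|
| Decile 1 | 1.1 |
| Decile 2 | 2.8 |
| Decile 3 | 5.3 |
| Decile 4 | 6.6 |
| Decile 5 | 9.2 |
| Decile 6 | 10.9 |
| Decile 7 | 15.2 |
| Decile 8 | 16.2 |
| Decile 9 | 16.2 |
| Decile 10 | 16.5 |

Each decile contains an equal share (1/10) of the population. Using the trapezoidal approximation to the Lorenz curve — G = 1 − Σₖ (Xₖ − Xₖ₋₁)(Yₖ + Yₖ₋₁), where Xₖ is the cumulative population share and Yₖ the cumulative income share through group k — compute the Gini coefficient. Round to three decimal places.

0.314

Cumulative income shares Yₖ: 0.0110, 0.0390, 0.0920, 0.1580, 0.2500, 0.3590, 0.5110, 0.6730, 0.8350, 1.0000
Σ (Xₖ−Xₖ₋₁)(Yₖ+Yₖ₋₁) = (1/10)(0.0110+0.0000) + (1/10)(0.0390+0.0110) + (1/10)(0.0920+0.0390) + (1/10)(0.1580+0.0920) + (1/10)(0.2500+0.1580) + (1/10)(0.3590+0.2500) + (1/10)(0.5110+0.3590) + (1/10)(0.6730+0.5110) + (1/10)(0.8350+0.6730) + (1/10)(1.0000+0.8350)
  = 0.0011 + 0.0050 + 0.0131 + 0.0250 + 0.0408 + 0.0609 + 0.0870 + 0.1184 + 0.1508 + 0.1835 = 0.6856
G = 1 − 0.6856 = 0.3144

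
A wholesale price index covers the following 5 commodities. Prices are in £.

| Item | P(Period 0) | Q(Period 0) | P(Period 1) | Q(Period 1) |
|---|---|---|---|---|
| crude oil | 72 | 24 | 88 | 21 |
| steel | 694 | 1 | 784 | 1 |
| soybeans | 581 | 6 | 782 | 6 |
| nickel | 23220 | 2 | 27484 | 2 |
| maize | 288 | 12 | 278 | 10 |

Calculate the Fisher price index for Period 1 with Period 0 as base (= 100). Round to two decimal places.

118.18

Laspeyres component (base-period weights):
ΣP(Period 1)Q(Period 0) = 88×24 + 784×1 + 782×6 + 27484×2 + 278×12 = 2112 + 784 + 4692 + 54968 + 3336 = 65892
ΣP(Period 0)Q(Period 0) = 72×24 + 694×1 + 581×6 + 23220×2 + 288×12 = 1728 + 694 + 3486 + 46440 + 3456 = 55804
L = 65892 / 55804 × 100 = 118.0776
Paasche component (current-period weights):
ΣP(Period 1)Q(Period 1) = 88×21 + 784×1 + 782×6 + 27484×2 + 278×10 = 1848 + 784 + 4692 + 54968 + 2780 = 65072
ΣP(Period 0)Q(Period 1) = 72×21 + 694×1 + 581×6 + 23220×2 + 288×10 = 1512 + 694 + 3486 + 46440 + 2880 = 55012
P = 65072 / 55012 × 100 = 118.2869
Fisher = √(L × P) = √(118.0776 × 118.2869) = 118.1822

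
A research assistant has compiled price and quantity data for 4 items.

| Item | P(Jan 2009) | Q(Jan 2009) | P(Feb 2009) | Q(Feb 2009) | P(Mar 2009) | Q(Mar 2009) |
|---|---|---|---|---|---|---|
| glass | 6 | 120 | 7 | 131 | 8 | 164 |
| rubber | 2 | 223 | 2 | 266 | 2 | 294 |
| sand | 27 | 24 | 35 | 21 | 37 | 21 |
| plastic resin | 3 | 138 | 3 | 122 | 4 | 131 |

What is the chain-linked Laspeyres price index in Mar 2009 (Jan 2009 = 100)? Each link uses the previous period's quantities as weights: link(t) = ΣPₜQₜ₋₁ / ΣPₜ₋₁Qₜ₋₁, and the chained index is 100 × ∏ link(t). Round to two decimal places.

Link Jan 2009→Feb 2009:
ΣP(Feb 2009)Q(Jan 2009) = 7×120 + 2×223 + 35×24 + 3×138 = 840 + 446 + 840 + 414 = 2540
ΣP(Jan 2009)Q(Jan 2009) = 6×120 + 2×223 + 27×24 + 3×138 = 720 + 446 + 648 + 414 = 2228
link = 2540/2228 = 1.140036
Link Feb 2009→Mar 2009:
ΣP(Mar 2009)Q(Feb 2009) = 8×131 + 2×266 + 37×21 + 4×122 = 1048 + 532 + 777 + 488 = 2845
ΣP(Feb 2009)Q(Feb 2009) = 7×131 + 2×266 + 35×21 + 3×122 = 917 + 532 + 735 + 366 = 2550
link = 2845/2550 = 1.115686
Chained index = 100 × 1.140036 × 1.115686 = 127.1922

127.19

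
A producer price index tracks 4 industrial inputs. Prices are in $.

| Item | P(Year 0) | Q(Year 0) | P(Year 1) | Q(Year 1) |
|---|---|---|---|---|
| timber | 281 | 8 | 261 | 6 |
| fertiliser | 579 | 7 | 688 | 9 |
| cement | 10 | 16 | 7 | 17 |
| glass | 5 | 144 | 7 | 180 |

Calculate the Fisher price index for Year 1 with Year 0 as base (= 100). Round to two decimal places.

Laspeyres component (base-period weights):
ΣP(Year 1)Q(Year 0) = 261×8 + 688×7 + 7×16 + 7×144 = 2088 + 4816 + 112 + 1008 = 8024
ΣP(Year 0)Q(Year 0) = 281×8 + 579×7 + 10×16 + 5×144 = 2248 + 4053 + 160 + 720 = 7181
L = 8024 / 7181 × 100 = 111.7393
Paasche component (current-period weights):
ΣP(Year 1)Q(Year 1) = 261×6 + 688×9 + 7×17 + 7×180 = 1566 + 6192 + 119 + 1260 = 9137
ΣP(Year 0)Q(Year 1) = 281×6 + 579×9 + 10×17 + 5×180 = 1686 + 5211 + 170 + 900 = 7967
P = 9137 / 7967 × 100 = 114.6856
Fisher = √(L × P) = √(111.7393 × 114.6856) = 113.2029

113.20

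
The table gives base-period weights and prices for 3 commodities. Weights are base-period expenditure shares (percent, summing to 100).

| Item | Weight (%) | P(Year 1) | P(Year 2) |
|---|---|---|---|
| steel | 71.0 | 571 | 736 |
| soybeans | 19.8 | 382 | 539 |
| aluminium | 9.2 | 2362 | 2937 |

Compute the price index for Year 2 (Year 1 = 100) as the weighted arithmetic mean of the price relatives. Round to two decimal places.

steel: 71.0 × (736/571) = 71.0 × 1.288967 = 91.5166
soybeans: 19.8 × (539/382) = 19.8 × 1.410995 = 27.9377
aluminium: 9.2 × (2937/2362) = 9.2 × 1.243438 = 11.4396
Index = Σ wᵢ·(p₁ᵢ/p₀ᵢ) = 91.5166 + 27.9377 + 11.4396 = 130.8940

130.89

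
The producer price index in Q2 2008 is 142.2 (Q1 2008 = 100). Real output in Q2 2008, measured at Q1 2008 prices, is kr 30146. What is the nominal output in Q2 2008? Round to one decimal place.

Nominal = Real × (Index/100) = 30146 × (142.2/100)
        = 30146 × 1.422 = 42867.6120

42867.6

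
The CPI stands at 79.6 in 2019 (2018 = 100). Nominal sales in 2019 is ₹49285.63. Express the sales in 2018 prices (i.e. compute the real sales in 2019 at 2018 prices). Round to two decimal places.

61916.62

Real = Nominal ÷ (Index/100) = 49285.63 ÷ (79.6/100)
     = 49285.63 ÷ 0.796 = 61916.6206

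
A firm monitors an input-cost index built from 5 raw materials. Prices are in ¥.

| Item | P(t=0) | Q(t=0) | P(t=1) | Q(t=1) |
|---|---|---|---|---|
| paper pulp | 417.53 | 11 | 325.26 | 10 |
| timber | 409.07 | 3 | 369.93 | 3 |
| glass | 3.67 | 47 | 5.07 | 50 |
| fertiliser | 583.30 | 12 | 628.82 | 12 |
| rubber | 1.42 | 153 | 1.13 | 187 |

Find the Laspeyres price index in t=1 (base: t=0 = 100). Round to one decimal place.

Laspeyres price index uses base-period quantities as weights.
ΣP(t=1)·Q(t=0) = 325.26×11 + 369.93×3 + 5.07×47 + 628.82×12 + 1.13×153 = 3577.86 + 1109.79 + 238.29 + 7545.84 + 172.89 = 12644.67
ΣP(t=0)·Q(t=0) = 417.53×11 + 409.07×3 + 3.67×47 + 583.30×12 + 1.42×153 = 4592.83 + 1227.21 + 172.49 + 6999.6 + 217.26 = 13209.39
Index = 12644.67 / 13209.39 × 100 = 95.7249

95.7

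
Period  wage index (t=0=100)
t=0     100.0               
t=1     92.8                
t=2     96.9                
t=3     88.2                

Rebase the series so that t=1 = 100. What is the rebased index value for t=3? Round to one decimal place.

95.0

Rebased(t=3) = 88.2 / 92.8 × 100 = 95.0431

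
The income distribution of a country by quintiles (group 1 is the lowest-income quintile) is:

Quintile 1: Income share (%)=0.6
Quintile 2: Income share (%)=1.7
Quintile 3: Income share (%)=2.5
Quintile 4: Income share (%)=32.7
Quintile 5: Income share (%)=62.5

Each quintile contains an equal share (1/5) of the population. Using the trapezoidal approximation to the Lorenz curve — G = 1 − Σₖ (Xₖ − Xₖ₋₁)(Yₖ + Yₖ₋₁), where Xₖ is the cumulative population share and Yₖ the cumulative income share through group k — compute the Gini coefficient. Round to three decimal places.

Cumulative income shares Yₖ: 0.0060, 0.0230, 0.0480, 0.3750, 1.0000
Σ (Xₖ−Xₖ₋₁)(Yₖ+Yₖ₋₁) = (1/5)(0.0060+0.0000) + (1/5)(0.0230+0.0060) + (1/5)(0.0480+0.0230) + (1/5)(0.3750+0.0480) + (1/5)(1.0000+0.3750)
  = 0.0012 + 0.0058 + 0.0142 + 0.0846 + 0.2750 = 0.3808
G = 1 − 0.3808 = 0.6192

0.619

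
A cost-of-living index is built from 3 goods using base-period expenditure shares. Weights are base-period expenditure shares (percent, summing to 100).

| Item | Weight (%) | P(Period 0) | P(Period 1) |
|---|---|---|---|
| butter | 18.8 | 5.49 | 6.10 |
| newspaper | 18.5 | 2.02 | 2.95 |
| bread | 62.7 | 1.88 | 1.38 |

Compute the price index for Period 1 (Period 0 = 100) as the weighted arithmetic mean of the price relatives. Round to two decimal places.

butter: 18.8 × (6.10/5.49) = 18.8 × 1.111111 = 20.8889
newspaper: 18.5 × (2.95/2.02) = 18.5 × 1.460396 = 27.0173
bread: 62.7 × (1.38/1.88) = 62.7 × 0.734043 = 46.0245
Index = Σ wᵢ·(p₁ᵢ/p₀ᵢ) = 20.8889 + 27.0173 + 46.0245 = 93.9307

93.93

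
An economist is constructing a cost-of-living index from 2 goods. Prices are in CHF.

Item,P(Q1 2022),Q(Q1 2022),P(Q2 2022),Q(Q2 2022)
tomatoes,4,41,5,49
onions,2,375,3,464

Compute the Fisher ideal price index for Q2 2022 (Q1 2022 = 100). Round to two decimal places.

145.58

Laspeyres component (base-period weights):
ΣP(Q2 2022)Q(Q1 2022) = 5×41 + 3×375 = 205 + 1125 = 1330
ΣP(Q1 2022)Q(Q1 2022) = 4×41 + 2×375 = 164 + 750 = 914
L = 1330 / 914 × 100 = 145.5142
Paasche component (current-period weights):
ΣP(Q2 2022)Q(Q2 2022) = 5×49 + 3×464 = 245 + 1392 = 1637
ΣP(Q1 2022)Q(Q2 2022) = 4×49 + 2×464 = 196 + 928 = 1124
P = 1637 / 1124 × 100 = 145.6406
Fisher = √(L × P) = √(145.5142 × 145.6406) = 145.5774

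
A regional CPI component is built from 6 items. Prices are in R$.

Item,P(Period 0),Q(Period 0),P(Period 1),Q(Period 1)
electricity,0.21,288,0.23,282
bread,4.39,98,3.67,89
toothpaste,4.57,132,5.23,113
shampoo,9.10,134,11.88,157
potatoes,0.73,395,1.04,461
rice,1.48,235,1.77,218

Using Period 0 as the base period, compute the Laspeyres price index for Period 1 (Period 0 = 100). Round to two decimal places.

119.85

Laspeyres price index uses base-period quantities as weights.
ΣP(Period 1)·Q(Period 0) = 0.23×288 + 3.67×98 + 5.23×132 + 11.88×134 + 1.04×395 + 1.77×235 = 66.24 + 359.66 + 690.36 + 1591.92 + 410.8 + 415.95 = 3534.93
ΣP(Period 0)·Q(Period 0) = 0.21×288 + 4.39×98 + 4.57×132 + 9.10×134 + 0.73×395 + 1.48×235 = 60.48 + 430.22 + 603.24 + 1219.4 + 288.35 + 347.8 = 2949.49
Index = 3534.93 / 2949.49 × 100 = 119.8489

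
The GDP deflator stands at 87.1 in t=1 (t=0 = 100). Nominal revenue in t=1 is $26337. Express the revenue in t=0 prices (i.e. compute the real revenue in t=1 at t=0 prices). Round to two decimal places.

30237.66

Real = Nominal ÷ (Index/100) = 26337 ÷ (87.1/100)
     = 26337 ÷ 0.871 = 30237.6579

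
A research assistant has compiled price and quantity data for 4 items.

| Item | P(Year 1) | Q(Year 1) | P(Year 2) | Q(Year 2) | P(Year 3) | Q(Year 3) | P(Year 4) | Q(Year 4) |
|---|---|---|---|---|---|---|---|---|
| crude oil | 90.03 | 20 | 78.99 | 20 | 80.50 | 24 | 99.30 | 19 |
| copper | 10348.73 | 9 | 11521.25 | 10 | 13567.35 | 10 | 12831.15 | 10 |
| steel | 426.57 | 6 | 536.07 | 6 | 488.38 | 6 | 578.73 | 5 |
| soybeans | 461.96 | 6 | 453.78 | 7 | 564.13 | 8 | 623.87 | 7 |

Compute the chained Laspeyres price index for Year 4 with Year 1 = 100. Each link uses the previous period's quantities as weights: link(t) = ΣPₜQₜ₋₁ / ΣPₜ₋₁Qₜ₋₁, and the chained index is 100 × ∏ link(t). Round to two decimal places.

124.53

Link Year 1→Year 2:
ΣP(Year 2)Q(Year 1) = 78.99×20 + 11521.25×9 + 536.07×6 + 453.78×6 = 1579.8 + 103691.25 + 3216.42 + 2722.68 = 111210.15
ΣP(Year 1)Q(Year 1) = 90.03×20 + 10348.73×9 + 426.57×6 + 461.96×6 = 1800.6 + 93138.57 + 2559.42 + 2771.76 = 100270.35
link = 111210.15/100270.35 = 1.109103
Link Year 2→Year 3:
ΣP(Year 3)Q(Year 2) = 80.50×20 + 13567.35×10 + 488.38×6 + 564.13×7 = 1610 + 135673.5 + 2930.28 + 3948.91 = 144162.69
ΣP(Year 2)Q(Year 2) = 78.99×20 + 11521.25×10 + 536.07×6 + 453.78×7 = 1579.8 + 115212.5 + 3216.42 + 3176.46 = 123185.18
link = 144162.69/123185.18 = 1.170292
Link Year 3→Year 4:
ΣP(Year 4)Q(Year 3) = 99.30×24 + 12831.15×10 + 578.73×6 + 623.87×8 = 2383.2 + 128311.5 + 3472.38 + 4990.96 = 139158.04
ΣP(Year 3)Q(Year 3) = 80.50×24 + 13567.35×10 + 488.38×6 + 564.13×8 = 1932 + 135673.5 + 2930.28 + 4513.04 = 145048.82
link = 139158.04/145048.82 = 0.959388
Chained index = 100 × 1.109103 × 1.170292 × 0.959388 = 124.5261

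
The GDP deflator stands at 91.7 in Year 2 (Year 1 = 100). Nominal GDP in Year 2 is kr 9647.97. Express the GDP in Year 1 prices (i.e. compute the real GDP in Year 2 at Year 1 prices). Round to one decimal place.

Real = Nominal ÷ (Index/100) = 9647.97 ÷ (91.7/100)
     = 9647.97 ÷ 0.917 = 10521.2323

10521.2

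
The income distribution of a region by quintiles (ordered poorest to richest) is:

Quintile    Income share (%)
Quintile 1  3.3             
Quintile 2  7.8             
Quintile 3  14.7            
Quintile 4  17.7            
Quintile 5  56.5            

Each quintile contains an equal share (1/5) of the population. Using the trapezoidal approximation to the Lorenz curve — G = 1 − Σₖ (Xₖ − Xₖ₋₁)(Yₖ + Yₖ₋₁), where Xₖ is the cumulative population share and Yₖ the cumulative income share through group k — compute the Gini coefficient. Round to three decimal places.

Cumulative income shares Yₖ: 0.0330, 0.1110, 0.2580, 0.4350, 1.0000
Σ (Xₖ−Xₖ₋₁)(Yₖ+Yₖ₋₁) = (1/5)(0.0330+0.0000) + (1/5)(0.1110+0.0330) + (1/5)(0.2580+0.1110) + (1/5)(0.4350+0.2580) + (1/5)(1.0000+0.4350)
  = 0.0066 + 0.0288 + 0.0738 + 0.1386 + 0.2870 = 0.5348
G = 1 − 0.5348 = 0.4652

0.465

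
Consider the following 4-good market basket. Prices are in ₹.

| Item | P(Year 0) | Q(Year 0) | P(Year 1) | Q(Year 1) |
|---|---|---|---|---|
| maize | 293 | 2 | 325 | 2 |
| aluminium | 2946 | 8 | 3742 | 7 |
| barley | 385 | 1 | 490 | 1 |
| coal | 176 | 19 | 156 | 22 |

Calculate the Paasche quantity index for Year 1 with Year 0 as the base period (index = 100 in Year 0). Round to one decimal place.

Paasche quantity index uses current-period prices as weights.
ΣP(Year 1)·Q(Year 1) = 325×2 + 3742×7 + 490×1 + 156×22 = 650 + 26194 + 490 + 3432 = 30766
ΣP(Year 1)·Q(Year 0) = 325×2 + 3742×8 + 490×1 + 156×19 = 650 + 29936 + 490 + 2964 = 34040
Index = 30766 / 34040 × 100 = 90.3819

90.4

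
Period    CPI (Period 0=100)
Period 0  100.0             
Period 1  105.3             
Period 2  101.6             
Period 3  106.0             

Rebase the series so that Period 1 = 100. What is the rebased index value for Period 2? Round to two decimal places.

Rebased(Period 2) = 101.6 / 105.3 × 100 = 96.4862

96.49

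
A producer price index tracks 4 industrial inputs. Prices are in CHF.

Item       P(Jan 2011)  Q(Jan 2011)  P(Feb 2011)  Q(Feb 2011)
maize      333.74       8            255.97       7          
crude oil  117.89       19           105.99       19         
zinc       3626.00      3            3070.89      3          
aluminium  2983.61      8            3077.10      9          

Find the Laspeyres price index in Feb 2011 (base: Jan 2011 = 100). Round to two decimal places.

Laspeyres price index uses base-period quantities as weights.
ΣP(Feb 2011)·Q(Jan 2011) = 255.97×8 + 105.99×19 + 3070.89×3 + 3077.10×8 = 2047.76 + 2013.81 + 9212.67 + 24616.8 = 37891.04
ΣP(Jan 2011)·Q(Jan 2011) = 333.74×8 + 117.89×19 + 3626.00×3 + 2983.61×8 = 2669.92 + 2239.91 + 10878 + 23868.88 = 39656.71
Index = 37891.04 / 39656.71 × 100 = 95.5476

95.55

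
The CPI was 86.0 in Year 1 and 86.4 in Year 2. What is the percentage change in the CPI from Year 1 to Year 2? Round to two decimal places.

0.47%

Change = (86.4 − 86.0) / 86.0 × 100
       = 0.4 / 86.0 × 100 = 0.4651%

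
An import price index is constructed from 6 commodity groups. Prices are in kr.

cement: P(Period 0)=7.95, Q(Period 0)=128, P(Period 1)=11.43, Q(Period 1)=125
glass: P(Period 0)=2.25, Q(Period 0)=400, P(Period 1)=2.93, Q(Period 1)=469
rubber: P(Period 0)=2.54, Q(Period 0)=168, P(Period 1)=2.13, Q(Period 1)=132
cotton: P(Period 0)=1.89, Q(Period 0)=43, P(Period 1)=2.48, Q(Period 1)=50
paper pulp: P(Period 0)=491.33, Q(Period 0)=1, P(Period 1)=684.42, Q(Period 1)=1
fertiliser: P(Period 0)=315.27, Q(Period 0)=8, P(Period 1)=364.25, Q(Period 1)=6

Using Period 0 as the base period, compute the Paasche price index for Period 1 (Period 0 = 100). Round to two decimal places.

125.02

Paasche price index uses current-period quantities as weights.
ΣP(Period 1)·Q(Period 1) = 11.43×125 + 2.93×469 + 2.13×132 + 2.48×50 + 684.42×1 + 364.25×6 = 1428.75 + 1374.17 + 281.16 + 124 + 684.42 + 2185.5 = 6078
ΣP(Period 0)·Q(Period 1) = 7.95×125 + 2.25×469 + 2.54×132 + 1.89×50 + 491.33×1 + 315.27×6 = 993.75 + 1055.25 + 335.28 + 94.5 + 491.33 + 1891.62 = 4861.73
Index = 6078 / 4861.73 × 100 = 125.0172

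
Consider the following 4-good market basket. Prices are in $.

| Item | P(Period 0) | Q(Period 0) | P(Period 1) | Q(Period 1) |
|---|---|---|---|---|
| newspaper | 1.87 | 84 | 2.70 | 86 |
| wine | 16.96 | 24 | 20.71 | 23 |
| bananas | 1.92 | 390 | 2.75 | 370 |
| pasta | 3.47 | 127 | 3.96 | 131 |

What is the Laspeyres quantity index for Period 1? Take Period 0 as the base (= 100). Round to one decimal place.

97.8

Laspeyres quantity index uses base-period prices as weights.
ΣP(Period 0)·Q(Period 1) = 1.87×86 + 16.96×23 + 1.92×370 + 3.47×131 = 160.82 + 390.08 + 710.4 + 454.57 = 1715.87
ΣP(Period 0)·Q(Period 0) = 1.87×84 + 16.96×24 + 1.92×390 + 3.47×127 = 157.08 + 407.04 + 748.8 + 440.69 = 1753.61
Index = 1715.87 / 1753.61 × 100 = 97.8479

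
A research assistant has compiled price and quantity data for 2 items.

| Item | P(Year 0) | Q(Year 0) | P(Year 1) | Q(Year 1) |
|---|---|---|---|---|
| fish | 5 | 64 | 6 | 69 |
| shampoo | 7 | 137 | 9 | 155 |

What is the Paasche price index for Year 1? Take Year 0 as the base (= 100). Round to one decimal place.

126.5

Paasche price index uses current-period quantities as weights.
ΣP(Year 1)·Q(Year 1) = 6×69 + 9×155 = 414 + 1395 = 1809
ΣP(Year 0)·Q(Year 1) = 5×69 + 7×155 = 345 + 1085 = 1430
Index = 1809 / 1430 × 100 = 126.5035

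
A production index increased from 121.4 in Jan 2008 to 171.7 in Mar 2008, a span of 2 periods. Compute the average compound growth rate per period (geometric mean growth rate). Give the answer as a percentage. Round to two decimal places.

18.93%

Growth factor = (171.7/121.4)^(1/2) = (1.414333)^(1/2) = 1.189257
Growth rate = 1.189257 − 1 = 0.189257 = 18.9257%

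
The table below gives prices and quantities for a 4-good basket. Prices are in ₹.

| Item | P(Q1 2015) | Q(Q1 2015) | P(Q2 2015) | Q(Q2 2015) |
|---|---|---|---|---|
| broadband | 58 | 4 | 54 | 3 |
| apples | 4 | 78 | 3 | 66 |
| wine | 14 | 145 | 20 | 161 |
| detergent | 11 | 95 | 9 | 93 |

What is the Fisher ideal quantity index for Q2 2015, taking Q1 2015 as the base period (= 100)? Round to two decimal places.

Laspeyres component (base-period weights):
ΣP(Q1 2015)Q(Q2 2015) = 58×3 + 4×66 + 14×161 + 11×93 = 174 + 264 + 2254 + 1023 = 3715
ΣP(Q1 2015)Q(Q1 2015) = 58×4 + 4×78 + 14×145 + 11×95 = 232 + 312 + 2030 + 1045 = 3619
L = 3715 / 3619 × 100 = 102.6527
Paasche component (current-period weights):
ΣP(Q2 2015)Q(Q2 2015) = 54×3 + 3×66 + 20×161 + 9×93 = 162 + 198 + 3220 + 837 = 4417
ΣP(Q2 2015)Q(Q1 2015) = 54×4 + 3×78 + 20×145 + 9×95 = 216 + 234 + 2900 + 855 = 4205
P = 4417 / 4205 × 100 = 105.0416
Fisher = √(L × P) = √(102.6527 × 105.0416) = 103.8403

103.84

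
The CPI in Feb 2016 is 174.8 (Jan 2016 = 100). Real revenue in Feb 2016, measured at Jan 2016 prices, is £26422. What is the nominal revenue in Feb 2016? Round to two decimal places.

Nominal = Real × (Index/100) = 26422 × (174.8/100)
        = 26422 × 1.748 = 46185.6560

46185.66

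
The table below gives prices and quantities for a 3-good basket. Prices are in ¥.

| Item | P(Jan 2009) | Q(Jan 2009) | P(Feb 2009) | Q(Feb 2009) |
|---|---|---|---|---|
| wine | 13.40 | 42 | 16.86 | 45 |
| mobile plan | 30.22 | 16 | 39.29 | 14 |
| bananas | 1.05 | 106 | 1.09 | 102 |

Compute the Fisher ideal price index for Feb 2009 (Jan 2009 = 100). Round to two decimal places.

125.38

Laspeyres component (base-period weights):
ΣP(Feb 2009)Q(Jan 2009) = 16.86×42 + 39.29×16 + 1.09×106 = 708.12 + 628.64 + 115.54 = 1452.3
ΣP(Jan 2009)Q(Jan 2009) = 13.40×42 + 30.22×16 + 1.05×106 = 562.8 + 483.52 + 111.3 = 1157.62
L = 1452.3 / 1157.62 × 100 = 125.4557
Paasche component (current-period weights):
ΣP(Feb 2009)Q(Feb 2009) = 16.86×45 + 39.29×14 + 1.09×102 = 758.7 + 550.06 + 111.18 = 1419.94
ΣP(Jan 2009)Q(Feb 2009) = 13.40×45 + 30.22×14 + 1.05×102 = 603 + 423.08 + 107.1 = 1133.18
P = 1419.94 / 1133.18 × 100 = 125.3058
Fisher = √(L × P) = √(125.4557 × 125.3058) = 125.3807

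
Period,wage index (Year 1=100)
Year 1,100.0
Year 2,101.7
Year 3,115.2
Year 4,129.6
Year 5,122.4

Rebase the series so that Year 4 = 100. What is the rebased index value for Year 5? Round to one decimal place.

Rebased(Year 5) = 122.4 / 129.6 × 100 = 94.4444

94.4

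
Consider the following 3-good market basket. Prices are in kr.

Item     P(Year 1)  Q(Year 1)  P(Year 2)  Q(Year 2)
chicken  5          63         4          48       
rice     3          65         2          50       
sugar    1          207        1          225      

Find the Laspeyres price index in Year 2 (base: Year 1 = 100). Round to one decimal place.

82.1

Laspeyres price index uses base-period quantities as weights.
ΣP(Year 2)·Q(Year 1) = 4×63 + 2×65 + 1×207 = 252 + 130 + 207 = 589
ΣP(Year 1)·Q(Year 1) = 5×63 + 3×65 + 1×207 = 315 + 195 + 207 = 717
Index = 589 / 717 × 100 = 82.1478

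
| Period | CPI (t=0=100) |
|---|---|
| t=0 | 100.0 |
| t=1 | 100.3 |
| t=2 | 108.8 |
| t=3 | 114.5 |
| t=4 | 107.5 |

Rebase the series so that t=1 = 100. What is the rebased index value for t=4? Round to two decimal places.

Rebased(t=4) = 107.5 / 100.3 × 100 = 107.1785

107.18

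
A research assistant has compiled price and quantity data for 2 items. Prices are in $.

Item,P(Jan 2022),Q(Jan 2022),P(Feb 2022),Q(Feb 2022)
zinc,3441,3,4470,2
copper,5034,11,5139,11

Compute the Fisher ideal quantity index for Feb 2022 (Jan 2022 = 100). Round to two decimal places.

Laspeyres component (base-period weights):
ΣP(Jan 2022)Q(Feb 2022) = 3441×2 + 5034×11 = 6882 + 55374 = 62256
ΣP(Jan 2022)Q(Jan 2022) = 3441×3 + 5034×11 = 10323 + 55374 = 65697
L = 62256 / 65697 × 100 = 94.7623
Paasche component (current-period weights):
ΣP(Feb 2022)Q(Feb 2022) = 4470×2 + 5139×11 = 8940 + 56529 = 65469
ΣP(Feb 2022)Q(Jan 2022) = 4470×3 + 5139×11 = 13410 + 56529 = 69939
P = 65469 / 69939 × 100 = 93.6087
Fisher = √(L × P) = √(94.7623 × 93.6087) = 94.1838

94.18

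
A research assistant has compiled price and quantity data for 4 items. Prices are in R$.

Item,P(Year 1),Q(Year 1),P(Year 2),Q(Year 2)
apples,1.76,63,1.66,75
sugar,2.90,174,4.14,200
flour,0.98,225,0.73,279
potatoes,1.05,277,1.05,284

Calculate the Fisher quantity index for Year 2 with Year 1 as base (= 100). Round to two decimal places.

113.77

Laspeyres component (base-period weights):
ΣP(Year 1)Q(Year 2) = 1.76×75 + 2.90×200 + 0.98×279 + 1.05×284 = 132 + 580 + 273.42 + 298.2 = 1283.62
ΣP(Year 1)Q(Year 1) = 1.76×63 + 2.90×174 + 0.98×225 + 1.05×277 = 110.88 + 504.6 + 220.5 + 290.85 = 1126.83
L = 1283.62 / 1126.83 × 100 = 113.9143
Paasche component (current-period weights):
ΣP(Year 2)Q(Year 2) = 1.66×75 + 4.14×200 + 0.73×279 + 1.05×284 = 124.5 + 828 + 203.67 + 298.2 = 1454.37
ΣP(Year 2)Q(Year 1) = 1.66×63 + 4.14×174 + 0.73×225 + 1.05×277 = 104.58 + 720.36 + 164.25 + 290.85 = 1280.04
P = 1454.37 / 1280.04 × 100 = 113.6191
Fisher = √(L × P) = √(113.9143 × 113.6191) = 113.7666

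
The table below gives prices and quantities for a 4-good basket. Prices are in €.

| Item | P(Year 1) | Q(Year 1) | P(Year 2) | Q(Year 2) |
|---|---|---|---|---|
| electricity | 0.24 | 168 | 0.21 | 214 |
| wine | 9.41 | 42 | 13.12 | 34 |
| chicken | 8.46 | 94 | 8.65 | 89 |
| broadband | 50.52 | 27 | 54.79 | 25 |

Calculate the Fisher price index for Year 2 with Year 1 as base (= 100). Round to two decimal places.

110.57

Laspeyres component (base-period weights):
ΣP(Year 2)Q(Year 1) = 0.21×168 + 13.12×42 + 8.65×94 + 54.79×27 = 35.28 + 551.04 + 813.1 + 1479.33 = 2878.75
ΣP(Year 1)Q(Year 1) = 0.24×168 + 9.41×42 + 8.46×94 + 50.52×27 = 40.32 + 395.22 + 795.24 + 1364.04 = 2594.82
L = 2878.75 / 2594.82 × 100 = 110.9422
Paasche component (current-period weights):
ΣP(Year 2)Q(Year 2) = 0.21×214 + 13.12×34 + 8.65×89 + 54.79×25 = 44.94 + 446.08 + 769.85 + 1369.75 = 2630.62
ΣP(Year 1)Q(Year 2) = 0.24×214 + 9.41×34 + 8.46×89 + 50.52×25 = 51.36 + 319.94 + 752.94 + 1263 = 2387.24
P = 2630.62 / 2387.24 × 100 = 110.1950
Fisher = √(L × P) = √(110.9422 × 110.1950) = 110.5680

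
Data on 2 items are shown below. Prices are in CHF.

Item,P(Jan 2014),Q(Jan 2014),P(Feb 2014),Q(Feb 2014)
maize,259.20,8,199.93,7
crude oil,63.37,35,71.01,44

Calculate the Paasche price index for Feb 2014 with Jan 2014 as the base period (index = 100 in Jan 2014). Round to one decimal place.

Paasche price index uses current-period quantities as weights.
ΣP(Feb 2014)·Q(Feb 2014) = 199.93×7 + 71.01×44 = 1399.51 + 3124.44 = 4523.95
ΣP(Jan 2014)·Q(Feb 2014) = 259.20×7 + 63.37×44 = 1814.4 + 2788.28 = 4602.68
Index = 4523.95 / 4602.68 × 100 = 98.2895

98.3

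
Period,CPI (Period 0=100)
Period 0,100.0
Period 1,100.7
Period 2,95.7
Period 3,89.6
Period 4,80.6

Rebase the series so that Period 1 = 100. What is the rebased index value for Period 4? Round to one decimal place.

80.0

Rebased(Period 4) = 80.6 / 100.7 × 100 = 80.0397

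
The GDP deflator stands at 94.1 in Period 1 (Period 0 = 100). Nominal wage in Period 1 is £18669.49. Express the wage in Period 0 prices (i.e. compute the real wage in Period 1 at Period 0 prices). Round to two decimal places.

Real = Nominal ÷ (Index/100) = 18669.49 ÷ (94.1/100)
     = 18669.49 ÷ 0.941 = 19840.0531

19840.05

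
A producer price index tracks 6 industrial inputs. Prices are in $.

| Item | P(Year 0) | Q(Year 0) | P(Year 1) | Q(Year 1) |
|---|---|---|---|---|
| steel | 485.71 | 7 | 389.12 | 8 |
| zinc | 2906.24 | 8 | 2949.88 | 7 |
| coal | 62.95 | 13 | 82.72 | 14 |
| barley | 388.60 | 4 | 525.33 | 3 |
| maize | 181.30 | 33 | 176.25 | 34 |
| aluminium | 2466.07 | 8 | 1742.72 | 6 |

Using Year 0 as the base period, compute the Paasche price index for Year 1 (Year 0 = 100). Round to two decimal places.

90.91

Paasche price index uses current-period quantities as weights.
ΣP(Year 1)·Q(Year 1) = 389.12×8 + 2949.88×7 + 82.72×14 + 525.33×3 + 176.25×34 + 1742.72×6 = 3112.96 + 20649.16 + 1158.08 + 1575.99 + 5992.5 + 10456.32 = 42945.01
ΣP(Year 0)·Q(Year 1) = 485.71×8 + 2906.24×7 + 62.95×14 + 388.60×3 + 181.30×34 + 2466.07×6 = 3885.68 + 20343.68 + 881.3 + 1165.8 + 6164.2 + 14796.42 = 47237.08
Index = 42945.01 / 47237.08 × 100 = 90.9138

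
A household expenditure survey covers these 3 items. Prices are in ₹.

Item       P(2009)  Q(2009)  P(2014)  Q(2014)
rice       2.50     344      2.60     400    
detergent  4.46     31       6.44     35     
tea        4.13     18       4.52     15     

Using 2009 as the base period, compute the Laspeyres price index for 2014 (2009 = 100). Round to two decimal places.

Laspeyres price index uses base-period quantities as weights.
ΣP(2014)·Q(2009) = 2.60×344 + 6.44×31 + 4.52×18 = 894.4 + 199.64 + 81.36 = 1175.4
ΣP(2009)·Q(2009) = 2.50×344 + 4.46×31 + 4.13×18 = 860 + 138.26 + 74.34 = 1072.6
Index = 1175.4 / 1072.6 × 100 = 109.5842

109.58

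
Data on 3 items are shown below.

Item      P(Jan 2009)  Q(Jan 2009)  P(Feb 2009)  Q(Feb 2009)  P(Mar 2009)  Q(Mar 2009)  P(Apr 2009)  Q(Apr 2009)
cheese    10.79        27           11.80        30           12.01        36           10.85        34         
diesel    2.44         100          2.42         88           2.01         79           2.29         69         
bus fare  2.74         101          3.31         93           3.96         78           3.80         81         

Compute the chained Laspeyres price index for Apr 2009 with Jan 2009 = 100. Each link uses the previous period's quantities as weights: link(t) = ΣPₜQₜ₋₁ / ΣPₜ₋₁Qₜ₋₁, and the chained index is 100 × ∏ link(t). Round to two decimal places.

Link Jan 2009→Feb 2009:
ΣP(Feb 2009)Q(Jan 2009) = 11.80×27 + 2.42×100 + 3.31×101 = 318.6 + 242 + 334.31 = 894.91
ΣP(Jan 2009)Q(Jan 2009) = 10.79×27 + 2.44×100 + 2.74×101 = 291.33 + 244 + 276.74 = 812.07
link = 894.91/812.07 = 1.102011
Link Feb 2009→Mar 2009:
ΣP(Mar 2009)Q(Feb 2009) = 12.01×30 + 2.01×88 + 3.96×93 = 360.3 + 176.88 + 368.28 = 905.46
ΣP(Feb 2009)Q(Feb 2009) = 11.80×30 + 2.42×88 + 3.31×93 = 354 + 212.96 + 307.83 = 874.79
link = 905.46/874.79 = 1.035060
Link Mar 2009→Apr 2009:
ΣP(Apr 2009)Q(Mar 2009) = 10.85×36 + 2.29×79 + 3.80×78 = 390.6 + 180.91 + 296.4 = 867.91
ΣP(Mar 2009)Q(Mar 2009) = 12.01×36 + 2.01×79 + 3.96×78 = 432.36 + 158.79 + 308.88 = 900.03
link = 867.91/900.03 = 0.964312
Chained index = 100 × 1.102011 × 1.035060 × 0.964312 = 109.9940

109.99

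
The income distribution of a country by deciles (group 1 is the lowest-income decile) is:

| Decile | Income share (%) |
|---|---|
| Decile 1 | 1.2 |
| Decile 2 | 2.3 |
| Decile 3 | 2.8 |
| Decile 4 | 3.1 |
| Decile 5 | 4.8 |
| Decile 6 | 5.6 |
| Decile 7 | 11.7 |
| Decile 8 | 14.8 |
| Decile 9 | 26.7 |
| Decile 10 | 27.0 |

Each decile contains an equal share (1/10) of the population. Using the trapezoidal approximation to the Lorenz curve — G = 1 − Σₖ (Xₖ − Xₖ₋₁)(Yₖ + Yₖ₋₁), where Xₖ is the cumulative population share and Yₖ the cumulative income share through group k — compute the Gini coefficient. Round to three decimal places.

Cumulative income shares Yₖ: 0.0120, 0.0350, 0.0630, 0.0940, 0.1420, 0.1980, 0.3150, 0.4630, 0.7300, 1.0000
Σ (Xₖ−Xₖ₋₁)(Yₖ+Yₖ₋₁) = (1/10)(0.0120+0.0000) + (1/10)(0.0350+0.0120) + (1/10)(0.0630+0.0350) + (1/10)(0.0940+0.0630) + (1/10)(0.1420+0.0940) + (1/10)(0.1980+0.1420) + (1/10)(0.3150+0.1980) + (1/10)(0.4630+0.3150) + (1/10)(0.7300+0.4630) + (1/10)(1.0000+0.7300)
  = 0.0012 + 0.0047 + 0.0098 + 0.0157 + 0.0236 + 0.0340 + 0.0513 + 0.0778 + 0.1193 + 0.1730 = 0.5104
G = 1 − 0.5104 = 0.4896

0.490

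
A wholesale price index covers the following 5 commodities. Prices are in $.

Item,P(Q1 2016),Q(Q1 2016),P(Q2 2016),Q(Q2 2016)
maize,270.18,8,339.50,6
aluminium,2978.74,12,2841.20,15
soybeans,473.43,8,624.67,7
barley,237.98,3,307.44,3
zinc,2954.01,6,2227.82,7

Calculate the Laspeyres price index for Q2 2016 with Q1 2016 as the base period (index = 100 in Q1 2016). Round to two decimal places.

93.29

Laspeyres price index uses base-period quantities as weights.
ΣP(Q2 2016)·Q(Q1 2016) = 339.50×8 + 2841.20×12 + 624.67×8 + 307.44×3 + 2227.82×6 = 2716 + 34094.4 + 4997.36 + 922.32 + 13366.92 = 56097
ΣP(Q1 2016)·Q(Q1 2016) = 270.18×8 + 2978.74×12 + 473.43×8 + 237.98×3 + 2954.01×6 = 2161.44 + 35744.88 + 3787.44 + 713.94 + 17724.06 = 60131.76
Index = 56097 / 60131.76 × 100 = 93.2901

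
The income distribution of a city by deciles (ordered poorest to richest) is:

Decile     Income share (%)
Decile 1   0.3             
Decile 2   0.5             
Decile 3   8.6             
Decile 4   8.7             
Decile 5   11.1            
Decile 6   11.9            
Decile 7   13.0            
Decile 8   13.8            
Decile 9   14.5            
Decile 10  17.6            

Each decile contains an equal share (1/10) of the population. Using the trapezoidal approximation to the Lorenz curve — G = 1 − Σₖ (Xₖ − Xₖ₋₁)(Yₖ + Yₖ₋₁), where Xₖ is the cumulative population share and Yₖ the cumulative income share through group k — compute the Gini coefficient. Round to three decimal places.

Cumulative income shares Yₖ: 0.0030, 0.0080, 0.0940, 0.1810, 0.2920, 0.4110, 0.5410, 0.6790, 0.8240, 1.0000
Σ (Xₖ−Xₖ₋₁)(Yₖ+Yₖ₋₁) = (1/10)(0.0030+0.0000) + (1/10)(0.0080+0.0030) + (1/10)(0.0940+0.0080) + (1/10)(0.1810+0.0940) + (1/10)(0.2920+0.1810) + (1/10)(0.4110+0.2920) + (1/10)(0.5410+0.4110) + (1/10)(0.6790+0.5410) + (1/10)(0.8240+0.6790) + (1/10)(1.0000+0.8240)
  = 0.0003 + 0.0011 + 0.0102 + 0.0275 + 0.0473 + 0.0703 + 0.0952 + 0.1220 + 0.1503 + 0.1824 = 0.7066
G = 1 − 0.7066 = 0.2934

0.293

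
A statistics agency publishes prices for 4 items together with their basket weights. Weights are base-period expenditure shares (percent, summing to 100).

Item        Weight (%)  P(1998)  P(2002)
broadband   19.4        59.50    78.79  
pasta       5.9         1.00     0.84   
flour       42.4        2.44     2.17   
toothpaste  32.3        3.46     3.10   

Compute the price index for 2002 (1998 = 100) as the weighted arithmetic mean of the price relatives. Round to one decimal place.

broadband: 19.4 × (78.79/59.50) = 19.4 × 1.324202 = 25.6895
pasta: 5.9 × (0.84/1.00) = 5.9 × 0.840000 = 4.9560
flour: 42.4 × (2.17/2.44) = 42.4 × 0.889344 = 37.7082
toothpaste: 32.3 × (3.10/3.46) = 32.3 × 0.895954 = 28.9393
Index = Σ wᵢ·(p₁ᵢ/p₀ᵢ) = 25.6895 + 4.9560 + 37.7082 + 28.9393 = 97.2930

97.3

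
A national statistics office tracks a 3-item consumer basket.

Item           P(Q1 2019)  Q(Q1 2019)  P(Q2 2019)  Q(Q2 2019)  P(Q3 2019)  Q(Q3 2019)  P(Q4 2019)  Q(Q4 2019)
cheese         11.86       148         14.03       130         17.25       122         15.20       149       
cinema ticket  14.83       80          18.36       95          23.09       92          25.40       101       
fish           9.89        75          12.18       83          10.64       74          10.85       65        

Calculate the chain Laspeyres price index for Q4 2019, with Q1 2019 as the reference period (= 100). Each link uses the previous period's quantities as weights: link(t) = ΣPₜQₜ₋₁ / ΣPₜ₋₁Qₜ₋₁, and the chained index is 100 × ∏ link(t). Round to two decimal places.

Link Q1 2019→Q2 2019:
ΣP(Q2 2019)Q(Q1 2019) = 14.03×148 + 18.36×80 + 12.18×75 = 2076.44 + 1468.8 + 913.5 = 4458.74
ΣP(Q1 2019)Q(Q1 2019) = 11.86×148 + 14.83×80 + 9.89×75 = 1755.28 + 1186.4 + 741.75 = 3683.43
link = 4458.74/3683.43 = 1.210486
Link Q2 2019→Q3 2019:
ΣP(Q3 2019)Q(Q2 2019) = 17.25×130 + 23.09×95 + 10.64×83 = 2242.5 + 2193.55 + 883.12 = 5319.17
ΣP(Q2 2019)Q(Q2 2019) = 14.03×130 + 18.36×95 + 12.18×83 = 1823.9 + 1744.2 + 1010.94 = 4579.04
link = 5319.17/4579.04 = 1.161634
Link Q3 2019→Q4 2019:
ΣP(Q4 2019)Q(Q3 2019) = 15.20×122 + 25.40×92 + 10.85×74 = 1854.4 + 2336.8 + 802.9 = 4994.1
ΣP(Q3 2019)Q(Q3 2019) = 17.25×122 + 23.09×92 + 10.64×74 = 2104.5 + 2124.28 + 787.36 = 5016.14
link = 4994.1/5016.14 = 0.995606
Chained index = 100 × 1.210486 × 1.161634 × 0.995606 = 139.9964

140.00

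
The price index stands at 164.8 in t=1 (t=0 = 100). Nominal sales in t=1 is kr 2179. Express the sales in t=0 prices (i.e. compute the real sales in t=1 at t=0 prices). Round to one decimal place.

Real = Nominal ÷ (Index/100) = 2179 ÷ (164.8/100)
     = 2179 ÷ 1.648 = 1322.2087

1322.2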